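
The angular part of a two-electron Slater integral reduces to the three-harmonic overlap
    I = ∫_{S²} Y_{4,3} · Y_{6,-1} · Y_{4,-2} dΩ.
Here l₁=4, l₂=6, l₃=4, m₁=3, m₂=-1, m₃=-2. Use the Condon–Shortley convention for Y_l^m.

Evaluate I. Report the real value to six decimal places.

0.160153

Rules hold: Σm=0, L=14 even, 2≤4≤10.
N = 9·13·9 = 1053
Δ = 6!·2!·6!/15! = 1/1261260
Racah Σ t=2..4: t=2:+1/4608 t=3:−1/1296 t=4:+1/4608 = -7/20736
⇒ 3j(4 6 4; 0 0 0)² = 20/1287, sgn -1
Racah Σ t=0..1: t=0:+1/86400 t=1:−1/11520 = -13/172800
⇒ 3j(4 6 4; 3 -1 -2)² = 13/660, sgn -1
4πI² = N·(3j₀)²·(3jₘ)² = 39/121
I = +1·√(0.322314/4π) = 0.16015286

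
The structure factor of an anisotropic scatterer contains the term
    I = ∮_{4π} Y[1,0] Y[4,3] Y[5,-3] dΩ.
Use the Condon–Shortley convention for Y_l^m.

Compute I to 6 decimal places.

Checks pass: Σm=0; 10 even; l₃=5∈[3,5].
(2·1+1)(2·4+1)(2·5+1) = 297
Δ: 0! 2! 8! / 11! → 1/495
sum: t=0:+1/576 = 1/576
3j²(1 4 5; 0 0 0) = Δ·Π!·Σ² = 5/99  (sign -1)
sum: t=0:+1/5040 = 1/5040
3j²(1 4 5; 0 3 -3) = Δ·Π!·Σ² = 16/495  (sign +1)
combine: 4πI² = 297·5/99·16/495 = 16/33
take √, sign -1: I = -0.19642560

-0.196426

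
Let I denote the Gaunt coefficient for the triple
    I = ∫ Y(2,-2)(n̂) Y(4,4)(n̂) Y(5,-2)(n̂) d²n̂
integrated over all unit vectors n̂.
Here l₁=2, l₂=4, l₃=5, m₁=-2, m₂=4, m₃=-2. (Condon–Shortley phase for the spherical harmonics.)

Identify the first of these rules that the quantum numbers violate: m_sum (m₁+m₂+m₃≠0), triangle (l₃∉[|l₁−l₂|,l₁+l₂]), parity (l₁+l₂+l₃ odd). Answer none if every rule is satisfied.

m₁+m₂+m₃ = -2 + 4 − 2 = 0  ✓
triangle: |2−4|=2 ≤ l₃=5 ≤ 2+4=6  ✓
parity: l₁+l₂+l₃ = 11 is odd  ✗

parity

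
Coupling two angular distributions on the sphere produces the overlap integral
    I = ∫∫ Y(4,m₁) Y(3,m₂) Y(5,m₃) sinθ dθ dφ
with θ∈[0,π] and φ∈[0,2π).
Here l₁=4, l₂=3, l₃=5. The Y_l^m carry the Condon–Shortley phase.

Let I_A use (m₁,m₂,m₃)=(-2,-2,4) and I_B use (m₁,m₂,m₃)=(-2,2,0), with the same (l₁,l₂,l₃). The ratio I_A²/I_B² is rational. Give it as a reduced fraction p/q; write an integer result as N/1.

7/10

Shared (l₁,l₂,l₃)=(4,3,5): N and (l;000)² cancel in I_A²/I_B².
A: Δ = 2!·6!·4!/13! = 1/180180; Racah Σ t=0..1: t=0:+1/8640 t=1:−1/2880 = -1/4320; ⇒ 3j(4 3 5; -2 -2 4)² = 8/429, sgn +1
B: Δ = 2!·6!·4!/13! = 1/180180; Racah Σ t=1..2: t=1:−1/2880 t=2:+1/576 = 1/720; ⇒ 3j(4 3 5; -2 2 0)² = 80/3003, sgn -1
I_A²/I_B² = (8/429)/(80/3003) = 7/10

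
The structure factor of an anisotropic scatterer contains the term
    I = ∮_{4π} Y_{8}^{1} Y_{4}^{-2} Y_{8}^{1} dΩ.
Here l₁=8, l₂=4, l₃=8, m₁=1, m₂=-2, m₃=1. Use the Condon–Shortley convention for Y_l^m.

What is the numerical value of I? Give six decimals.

Rules hold: Σm=0, L=20 even, 4≤8≤12.
N = 17·9·17 = 2601
Δ = 4!·12!·4!/21! = 1/185175900
Racah Σ t=0..4: t=0:+1/557383680 t=1:−1/21772800 t=2:+1/8294400 t=3:−1/21772800 t=4:+1/557383680 = 1/30965760
⇒ 3j(8 4 8; 0 0 0)² = 36/4199, sgn +1
Racah Σ t=0..2: t=0:+1/58060800 t=1:−1/18662400 t=2:+1/58060800 = -1/52254720
⇒ 3j(8 4 8; 1 -2 1)² = 40/4199, sgn +1
4πI² = N·(3j₀)²·(3jₘ)² = 12960/61009
I = +1·√(0.212428/4π) = 0.13001714

0.130017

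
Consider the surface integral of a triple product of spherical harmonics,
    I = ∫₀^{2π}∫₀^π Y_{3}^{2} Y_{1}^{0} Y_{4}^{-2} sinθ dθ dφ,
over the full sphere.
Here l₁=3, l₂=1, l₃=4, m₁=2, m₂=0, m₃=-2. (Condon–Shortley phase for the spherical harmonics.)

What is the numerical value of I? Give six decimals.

Rules hold: Σm=0, L=8 even, 2≤4≤4.
N = 7·3·9 = 189
Δ = 0!·6!·2!/9! = 1/252
Racah Σ t=0..0: t=0:+1/36 = 1/36
⇒ 3j(3 1 4; 0 0 0)² = 4/63, sgn +1
Racah Σ t=0..0: t=0:+1/120 = 1/120
⇒ 3j(3 1 4; 2 0 -2)² = 1/21, sgn +1
4πI² = N·(3j₀)²·(3jₘ)² = 4/7
I = +1·√(0.571429/4π) = 0.21324362

0.213244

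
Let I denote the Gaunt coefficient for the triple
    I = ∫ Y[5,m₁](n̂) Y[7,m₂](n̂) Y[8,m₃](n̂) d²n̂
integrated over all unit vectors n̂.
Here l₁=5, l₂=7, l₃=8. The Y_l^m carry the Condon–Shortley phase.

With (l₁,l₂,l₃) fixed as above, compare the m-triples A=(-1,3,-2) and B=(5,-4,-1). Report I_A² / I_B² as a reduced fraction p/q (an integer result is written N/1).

Same 5,7,8: normalisation and zero-m 3j drop out of the ratio.
A: Δ: 4! 6! 10! / 21! → 1/814773960; sum: t=0:+1/62705664000 t=1:−1/261273600 t=2:+1/15482880 t=3:−1/6531840 t=4:+1/19906560 = -377/8957952000; 3j²(5 7 8; -1 3 -2) = Δ·Π!·Σ² = 10933/1279080  (sign -1)
B: Δ: 4! 6! 10! / 21! → 1/814773960; sum: t=0:+1/522547200 = 1/522547200; 3j²(5 7 8; 5 -4 -1) = Δ·Π!·Σ² = 30/4199  (sign -1)
I_A²/I_B² = (10933/1279080)/(30/4199) = 142129/118800

142129/118800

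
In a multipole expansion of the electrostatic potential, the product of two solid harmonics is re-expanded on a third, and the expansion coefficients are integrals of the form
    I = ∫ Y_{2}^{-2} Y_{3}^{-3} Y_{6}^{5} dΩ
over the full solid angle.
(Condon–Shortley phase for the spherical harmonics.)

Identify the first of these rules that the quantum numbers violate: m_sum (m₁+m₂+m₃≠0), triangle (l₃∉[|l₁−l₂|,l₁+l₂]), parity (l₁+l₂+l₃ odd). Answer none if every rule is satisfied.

triangle

azimuthal sum: -2 − 3 + 5 = 0  ✓
1 ≤ 6 ≤ 5 (triangle on l)  ✗
L = 2 + 3 + 6 = 11 (odd)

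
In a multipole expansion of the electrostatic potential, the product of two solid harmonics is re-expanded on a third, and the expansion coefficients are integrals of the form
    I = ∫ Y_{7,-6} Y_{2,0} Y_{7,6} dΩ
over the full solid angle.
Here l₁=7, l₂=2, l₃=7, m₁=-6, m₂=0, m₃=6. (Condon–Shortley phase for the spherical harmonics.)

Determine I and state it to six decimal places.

-0.148420

m-sum 0 ✓  L=16 even ✓  5≤7≤9 ✓
Π(2lᵢ+1) = 15×5×15 = 1125
triangle coeff Δ(7,2,7) = 1/185640
Σ_t [0,2]: t=0:+1/2419200 t=1:−1/518400 t=2:+1/2419200 = -1/907200
(3j)²=56/3315 [(7 2 7; 0 0 0)], sign=+1
Σ_t [1,2]: t=1:−1/479001600 t=2:+1/159667200 = 1/239500800
(3j)²=26/1785 [(7 2 7; -6 0 6)], sign=-1
⇒ 4πI² = 80/289
I = (-1)√(80/289/(4π)) = -0.14841956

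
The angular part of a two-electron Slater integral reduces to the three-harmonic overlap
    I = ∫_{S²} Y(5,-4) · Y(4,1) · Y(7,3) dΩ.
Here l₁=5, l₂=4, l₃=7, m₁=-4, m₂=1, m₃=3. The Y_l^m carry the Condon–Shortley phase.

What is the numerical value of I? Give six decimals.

Checks pass: Σm=0; 16 even; l₃=7∈[1,9].
(2·5+1)(2·4+1)(2·7+1) = 1485
Δ: 2! 8! 6! / 17! → 1/6126120
sum: t=0:+1/69120 t=1:−1/20736 t=2:+1/69120 = -1/51840
3j²(5 4 7; 0 0 0) = Δ·Π!·Σ² = 280/21879  (sign +1)
sum: t=1:−1/1935360 t=2:+1/362880 = 13/5806080
3j²(5 4 7; -4 1 3) = Δ·Π!·Σ² = 195/10472  (sign +1)
combine: 4πI² = 1485·280/21879·195/10472 = 1125/3179
take √, sign +1: I = 0.16781318

0.167813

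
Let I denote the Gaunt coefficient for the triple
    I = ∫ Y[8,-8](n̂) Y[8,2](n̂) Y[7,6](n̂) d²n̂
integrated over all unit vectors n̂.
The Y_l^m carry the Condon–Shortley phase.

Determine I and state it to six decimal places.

0.000000

l₁+l₂+l₃=23 is odd: 3j(l;000)=0 ⇒ I=0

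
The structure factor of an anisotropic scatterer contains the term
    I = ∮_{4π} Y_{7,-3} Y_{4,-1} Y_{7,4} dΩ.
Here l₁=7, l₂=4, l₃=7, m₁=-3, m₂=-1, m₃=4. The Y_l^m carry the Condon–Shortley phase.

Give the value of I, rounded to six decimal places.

Rules hold: Σm=0, L=18 even, 3≤7≤11.
N = 15·9·15 = 2025
Δ = 4!·10!·4!/19! = 1/58198140
Racah Σ t=0..4: t=0:+1/17418240 t=1:−1/622080 t=2:+1/230400 t=3:−1/622080 t=4:+1/17418240 = 1/806400
⇒ 3j(7 4 7; 0 0 0)² = 2268/230945, sgn -1
Racah Σ t=0..3: t=0:+1/522547200 t=1:−1/8709120 t=2:+1/1935360 t=3:−1/4354560 = 13/74649600
⇒ 3j(7 4 7; -3 -1 4)² = 91/11628, sgn -1
4πI² = N·(3j₀)²·(3jₘ)² = 178605/1147619
I = +1·√(0.155631/4π) = 0.11128663

0.111287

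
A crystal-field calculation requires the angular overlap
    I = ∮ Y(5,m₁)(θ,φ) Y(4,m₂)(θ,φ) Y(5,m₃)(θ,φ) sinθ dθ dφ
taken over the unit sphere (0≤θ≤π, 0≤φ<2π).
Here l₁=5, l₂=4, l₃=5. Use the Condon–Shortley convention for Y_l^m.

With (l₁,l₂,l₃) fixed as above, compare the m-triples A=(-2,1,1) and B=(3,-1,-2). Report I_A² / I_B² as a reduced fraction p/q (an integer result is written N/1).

7/6

Shared (l₁,l₂,l₃)=(5,4,5): N and (l;000)² cancel in I_A²/I_B².
A: Δ = 4!·6!·4!/15! = 1/3153150; Racah Σ t=1..4: t=1:−1/103680 t=2:+1/2880 t=3:−1/1152 t=4:+1/5184 = -7/20736; ⇒ 3j(5 4 5; -2 1 1)² = 35/2574, sgn -1
B: Δ = 4!·6!·4!/15! = 1/3153150; Racah Σ t=0..2: t=0:+1/6912 t=1:−1/2880 t=2:+1/17280 = -1/6912; ⇒ 3j(5 4 5; 3 -1 -2)² = 5/429, sgn +1
I_A²/I_B² = (35/2574)/(5/429) = 7/6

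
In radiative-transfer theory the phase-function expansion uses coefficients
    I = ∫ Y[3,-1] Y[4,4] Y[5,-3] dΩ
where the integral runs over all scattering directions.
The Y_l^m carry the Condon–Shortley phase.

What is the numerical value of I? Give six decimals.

0.169606

Checks pass: Σm=0; 12 even; l₃=5∈[1,7].
(2·3+1)(2·4+1)(2·5+1) = 693
Δ: 2! 4! 6! / 13! → 1/180180
sum: t=0:+1/576 t=1:−1/144 t=2:+1/576 = -1/288
3j²(3 4 5; 0 0 0) = Δ·Π!·Σ² = 20/1001  (sign +1)
sum: t=2:+1/5760 = 1/5760
3j²(3 4 5; -1 4 -3) = Δ·Π!·Σ² = 56/2145  (sign +1)
combine: 4πI² = 693·20/1001·56/2145 = 672/1859
take √, sign +1: I = 0.16960553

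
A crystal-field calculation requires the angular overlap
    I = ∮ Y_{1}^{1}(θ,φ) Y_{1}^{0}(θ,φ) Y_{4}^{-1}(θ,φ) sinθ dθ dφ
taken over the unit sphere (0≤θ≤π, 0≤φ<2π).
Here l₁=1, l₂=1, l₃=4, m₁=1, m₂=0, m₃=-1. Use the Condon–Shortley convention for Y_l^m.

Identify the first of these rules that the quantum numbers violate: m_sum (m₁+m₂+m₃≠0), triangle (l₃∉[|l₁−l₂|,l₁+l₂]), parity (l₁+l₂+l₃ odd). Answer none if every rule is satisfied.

azimuthal sum: 1 + 0 − 1 = 0  ✓
0 ≤ 4 ≤ 2 (triangle on l)  ✗
L = 1 + 1 + 4 = 6 (even)

triangle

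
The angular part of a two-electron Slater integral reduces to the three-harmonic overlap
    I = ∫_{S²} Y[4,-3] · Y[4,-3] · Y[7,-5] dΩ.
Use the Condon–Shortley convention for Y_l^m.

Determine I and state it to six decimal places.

0.000000

Σmᵢ = -11 ≠ 0, so the φ-integral vanishes; I = 0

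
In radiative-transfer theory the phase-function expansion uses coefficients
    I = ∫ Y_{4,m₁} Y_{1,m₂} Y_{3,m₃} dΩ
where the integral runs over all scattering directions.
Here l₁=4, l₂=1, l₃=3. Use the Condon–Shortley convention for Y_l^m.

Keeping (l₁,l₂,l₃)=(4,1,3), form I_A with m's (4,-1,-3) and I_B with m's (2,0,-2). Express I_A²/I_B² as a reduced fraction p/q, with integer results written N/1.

Shared (l₁,l₂,l₃)=(4,1,3): N and (l;000)² cancel in I_A²/I_B².
A: Δ = 2!·6!·0!/9! = 1/252; Racah Σ t=0..0: t=0:+1/1440 = 1/1440; ⇒ 3j(4 1 3; 4 -1 -3)² = 1/9, sgn +1
B: Δ = 2!·6!·0!/9! = 1/252; Racah Σ t=1..1: t=1:−1/120 = -1/120; ⇒ 3j(4 1 3; 2 0 -2)² = 1/21, sgn +1
I_A²/I_B² = (1/9)/(1/21) = 7/3

7/3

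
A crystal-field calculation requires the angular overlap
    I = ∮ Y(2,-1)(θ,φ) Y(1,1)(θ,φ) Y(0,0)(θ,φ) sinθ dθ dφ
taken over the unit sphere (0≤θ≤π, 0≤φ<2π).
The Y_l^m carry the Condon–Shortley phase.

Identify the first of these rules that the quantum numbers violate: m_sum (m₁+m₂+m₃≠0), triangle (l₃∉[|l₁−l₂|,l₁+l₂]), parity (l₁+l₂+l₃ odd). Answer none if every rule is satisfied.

Σmᵢ = 0  ✓
l₃∈[|l₁−l₂|,l₁+l₂]=[1,3], have l₃=0  ✗
Σlᵢ = 3 ⇒ odd

triangle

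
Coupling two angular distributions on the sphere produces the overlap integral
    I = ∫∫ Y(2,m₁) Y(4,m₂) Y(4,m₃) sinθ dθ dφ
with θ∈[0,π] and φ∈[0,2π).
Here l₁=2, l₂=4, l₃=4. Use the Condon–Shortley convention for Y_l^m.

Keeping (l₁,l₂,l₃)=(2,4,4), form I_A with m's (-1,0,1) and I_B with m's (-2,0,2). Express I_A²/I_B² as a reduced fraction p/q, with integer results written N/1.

1/18

l's match ⇒ only the (l;m) 3-j factors differ between A and B.
A: triangle coeff Δ(2,4,4) = 1/13860; Σ_t [1,2]: t=1:−1/72 t=2:+1/96 = -1/288; (3j)²=1/462 [(2 4 4; -1 0 1)], sign=+1
B: triangle coeff Δ(2,4,4) = 1/13860; Σ_t [2,2]: t=2:+1/192 = 1/192; (3j)²=3/77 [(2 4 4; -2 0 2)], sign=+1
I_A²/I_B² = (1/462)/(3/77) = 1/18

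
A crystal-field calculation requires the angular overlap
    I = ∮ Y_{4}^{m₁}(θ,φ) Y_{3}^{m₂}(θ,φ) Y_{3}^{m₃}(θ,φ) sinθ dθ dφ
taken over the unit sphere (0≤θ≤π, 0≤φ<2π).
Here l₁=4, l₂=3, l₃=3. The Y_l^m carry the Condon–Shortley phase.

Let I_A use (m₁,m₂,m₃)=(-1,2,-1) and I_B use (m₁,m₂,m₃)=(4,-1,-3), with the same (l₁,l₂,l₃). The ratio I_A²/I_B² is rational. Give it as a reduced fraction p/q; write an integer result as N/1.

16/21

l's match ⇒ only the (l;m) 3-j factors differ between A and B.
A: triangle coeff Δ(4,3,3) = 1/34650; Σ_t [3,4]: t=3:−1/48 t=4:+1/144 = -1/72; (3j)²=16/693 [(4 3 3; -1 2 -1)], sign=-1
B: triangle coeff Δ(4,3,3) = 1/34650; Σ_t [0,0]: t=0:+1/1152 = 1/1152; (3j)²=1/33 [(4 3 3; 4 -1 -3)], sign=+1
I_A²/I_B² = (16/693)/(1/33) = 16/21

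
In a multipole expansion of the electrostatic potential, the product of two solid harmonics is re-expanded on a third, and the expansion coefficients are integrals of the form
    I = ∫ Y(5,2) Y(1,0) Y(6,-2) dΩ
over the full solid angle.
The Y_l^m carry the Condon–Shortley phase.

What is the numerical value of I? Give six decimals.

Rules hold: Σm=0, L=12 even, 4≤6≤6.
N = 11·3·13 = 429
Δ = 0!·10!·2!/13! = 1/858
Racah Σ t=0..0: t=0:+1/14400 = 1/14400
⇒ 3j(5 1 6; 0 0 0)² = 6/143, sgn +1
Racah Σ t=0..0: t=0:+1/30240 = 1/30240
⇒ 3j(5 1 6; 2 0 -2)² = 16/429, sgn +1
4πI² = N·(3j₀)²·(3jₘ)² = 96/143
I = +1·√(0.671329/4π) = 0.23113338

0.231133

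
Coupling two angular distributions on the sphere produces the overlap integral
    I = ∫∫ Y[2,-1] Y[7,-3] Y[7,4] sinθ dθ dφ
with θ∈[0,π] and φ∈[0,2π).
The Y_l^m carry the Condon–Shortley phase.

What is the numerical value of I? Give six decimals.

0.162315

m-sum 0 ✓  L=16 even ✓  5≤7≤9 ✓
Π(2lᵢ+1) = 5×15×15 = 1125
triangle coeff Δ(2,7,7) = 1/185640
Σ_t [0,2]: t=0:+1/2419200 t=1:−1/518400 t=2:+1/2419200 = -1/907200
(3j)²=56/3315 [(2 7 7; 0 0 0)], sign=+1
Σ_t [1,2]: t=1:−1/4354560 t=2:+1/14515200 = -1/6220800
(3j)²=77/4420 [(2 7 7; -1 -3 4)], sign=+1
⇒ 4πI² = 16170/48841
I = (+1)√(16170/48841/(4π)) = 0.16231468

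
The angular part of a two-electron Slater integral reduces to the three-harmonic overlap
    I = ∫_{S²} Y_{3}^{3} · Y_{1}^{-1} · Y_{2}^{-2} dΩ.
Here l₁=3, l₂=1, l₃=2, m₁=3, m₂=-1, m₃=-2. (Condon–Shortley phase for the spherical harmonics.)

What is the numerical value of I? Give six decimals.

-0.319865

Rules hold: Σm=0, L=6 even, 2≤2≤4.
N = 7·3·5 = 105
Δ = 2!·4!·0!/7! = 1/105
Racah Σ t=1..1: t=1:−1/4 = -1/4
⇒ 3j(3 1 2; 0 0 0)² = 3/35, sgn -1
Racah Σ t=0..0: t=0:+1/48 = 1/48
⇒ 3j(3 1 2; 3 -1 -2)² = 1/7, sgn +1
4πI² = N·(3j₀)²·(3jₘ)² = 9/7
I = -1·√(1.28571/4π) = -0.31986543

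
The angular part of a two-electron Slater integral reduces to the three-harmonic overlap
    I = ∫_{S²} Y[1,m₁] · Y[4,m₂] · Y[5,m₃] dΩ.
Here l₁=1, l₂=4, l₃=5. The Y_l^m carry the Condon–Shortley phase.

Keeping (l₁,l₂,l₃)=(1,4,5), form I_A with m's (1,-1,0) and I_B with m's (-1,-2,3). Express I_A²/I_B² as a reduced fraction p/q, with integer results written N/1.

5/14

Shared (l₁,l₂,l₃)=(1,4,5): N and (l;000)² cancel in I_A²/I_B².
A: Δ = 0!·2!·8!/11! = 1/495; Racah Σ t=0..0: t=0:+1/1440 = 1/1440; ⇒ 3j(1 4 5; 1 -1 0)² = 2/99, sgn -1
B: Δ = 0!·2!·8!/11! = 1/495; Racah Σ t=0..0: t=0:+1/2880 = 1/2880; ⇒ 3j(1 4 5; -1 -2 3)² = 28/495, sgn +1
I_A²/I_B² = (2/99)/(28/495) = 5/14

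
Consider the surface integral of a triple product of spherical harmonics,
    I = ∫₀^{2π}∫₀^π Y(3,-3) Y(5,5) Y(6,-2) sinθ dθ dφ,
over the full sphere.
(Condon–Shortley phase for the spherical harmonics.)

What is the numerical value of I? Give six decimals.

Checks pass: Σm=0; 14 even; l₃=6∈[2,8].
(2·3+1)(2·5+1)(2·6+1) = 1001
Δ: 2! 4! 8! / 15! → 1/675675
sum: t=0:+1/8640 t=1:−1/2304 t=2:+1/8640 = -7/34560
3j²(3 5 6; 0 0 0) = Δ·Π!·Σ² = 7/429  (sign -1)
sum: t=2:+1/1935360 = 1/1935360
3j²(3 5 6; -3 5 -2) = Δ·Π!·Σ² = 1/1001  (sign +1)
combine: 4πI² = 1001·7/429·1/1001 = 7/429
take √, sign -1: I = -0.03603425

-0.036034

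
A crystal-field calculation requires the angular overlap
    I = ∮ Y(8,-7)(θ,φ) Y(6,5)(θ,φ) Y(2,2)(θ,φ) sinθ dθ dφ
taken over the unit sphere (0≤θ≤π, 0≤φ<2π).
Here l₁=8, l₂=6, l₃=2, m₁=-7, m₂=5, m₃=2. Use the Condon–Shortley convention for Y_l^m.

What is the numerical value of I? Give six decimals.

m-sum 0 ✓  L=16 even ✓  2≤2≤14 ✓
Π(2lᵢ+1) = 17×13×5 = 1105
triangle coeff Δ(8,6,2) = 1/30940
Σ_t [6,6]: t=6:+1/2073600 = 1/2073600
(3j)²=28/1105 [(8 6 2; 0 0 0)], sign=+1
Σ_t [11,11]: t=11:−1/958003200 = -1/958003200
(3j)²=3/68 [(8 6 2; -7 5 2)], sign=-1
⇒ 4πI² = 21/17
I = (-1)√(21/17/(4π)) = -0.31353083

-0.313531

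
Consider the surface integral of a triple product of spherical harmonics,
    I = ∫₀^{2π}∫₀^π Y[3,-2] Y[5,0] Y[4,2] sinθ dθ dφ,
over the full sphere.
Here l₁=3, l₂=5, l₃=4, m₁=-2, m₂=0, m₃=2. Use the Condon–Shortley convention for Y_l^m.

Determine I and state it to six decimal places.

-0.171327

m-sum 0 ✓  L=12 even ✓  2≤4≤8 ✓
Π(2lᵢ+1) = 7×11×9 = 693
triangle coeff Δ(3,5,4) = 1/180180
Σ_t [1,3]: t=1:−1/576 t=2:+1/144 t=3:−1/576 = 1/288
(3j)²=20/1001 [(3 5 4; 0 0 0)], sign=+1
Σ_t [3,4]: t=3:−1/576 t=4:+1/2880 = -1/720
(3j)²=80/3003 [(3 5 4; -2 0 2)], sign=-1
⇒ 4πI² = 4800/13013
I = (-1)√(4800/13013/(4π)) = -0.17132746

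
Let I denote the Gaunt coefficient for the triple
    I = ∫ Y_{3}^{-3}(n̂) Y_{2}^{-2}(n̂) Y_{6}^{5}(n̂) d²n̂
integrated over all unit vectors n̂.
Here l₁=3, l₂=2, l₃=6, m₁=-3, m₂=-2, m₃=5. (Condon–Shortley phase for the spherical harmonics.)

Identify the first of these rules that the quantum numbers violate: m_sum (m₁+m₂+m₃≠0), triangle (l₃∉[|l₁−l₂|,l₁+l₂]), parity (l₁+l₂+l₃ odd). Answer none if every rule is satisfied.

m₁+m₂+m₃ = -3 − 2 + 5 = 0  ✓
triangle: |3−2|=1 ≤ l₃=6 ≤ 3+2=5  ✗
parity: l₁+l₂+l₃ = 11 is odd

triangle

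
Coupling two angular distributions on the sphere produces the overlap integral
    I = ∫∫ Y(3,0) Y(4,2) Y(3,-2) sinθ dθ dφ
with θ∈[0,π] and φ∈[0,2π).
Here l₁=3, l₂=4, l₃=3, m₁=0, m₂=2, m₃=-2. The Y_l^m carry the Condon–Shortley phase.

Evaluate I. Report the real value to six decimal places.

-0.044418

Rules hold: Σm=0, L=10 even, 1≤3≤7.
N = 7·9·7 = 441
Δ = 4!·2!·4!/11! = 1/34650
Racah Σ t=1..3: t=1:−1/72 t=2:+1/16 t=3:−1/72 = 5/144
⇒ 3j(3 4 3; 0 0 0)² = 2/77, sgn -1
Racah Σ t=2..3: t=2:+1/96 t=3:−1/72 = -1/288
⇒ 3j(3 4 3; 0 2 -2)² = 1/462, sgn +1
4πI² = N·(3j₀)²·(3jₘ)² = 3/121
I = -1·√(0.0247934/4π) = -0.04441841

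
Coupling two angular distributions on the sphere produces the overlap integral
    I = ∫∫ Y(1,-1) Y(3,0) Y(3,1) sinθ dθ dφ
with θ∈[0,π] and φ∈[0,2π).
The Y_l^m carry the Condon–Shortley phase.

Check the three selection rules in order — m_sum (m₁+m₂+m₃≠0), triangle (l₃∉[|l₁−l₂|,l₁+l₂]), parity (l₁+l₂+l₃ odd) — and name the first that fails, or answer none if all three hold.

azimuthal sum: -1 + 0 + 1 = 0  ✓
2 ≤ 3 ≤ 4 (triangle on l)  ✓
L = 1 + 3 + 3 = 7 (odd)  ✗

parity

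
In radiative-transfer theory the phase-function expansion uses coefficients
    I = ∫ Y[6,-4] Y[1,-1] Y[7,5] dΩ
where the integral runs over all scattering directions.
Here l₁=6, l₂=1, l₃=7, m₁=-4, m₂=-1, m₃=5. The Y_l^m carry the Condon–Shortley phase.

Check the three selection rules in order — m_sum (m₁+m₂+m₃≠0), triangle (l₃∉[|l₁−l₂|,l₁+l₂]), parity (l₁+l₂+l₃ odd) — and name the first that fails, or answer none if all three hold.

none

Σmᵢ = 0  ✓
l₃∈[|l₁−l₂|,l₁+l₂]=[5,7], have l₃=7  ✓
Σlᵢ = 14 ⇒ even  ✓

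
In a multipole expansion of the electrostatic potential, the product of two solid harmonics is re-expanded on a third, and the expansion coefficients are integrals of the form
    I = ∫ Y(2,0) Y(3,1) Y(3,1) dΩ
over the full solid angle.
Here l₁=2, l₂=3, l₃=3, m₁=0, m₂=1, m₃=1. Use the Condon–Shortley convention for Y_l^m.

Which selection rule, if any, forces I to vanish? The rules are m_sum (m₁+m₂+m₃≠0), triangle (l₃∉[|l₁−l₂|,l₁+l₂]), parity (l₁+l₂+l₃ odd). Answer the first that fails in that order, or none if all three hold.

Σmᵢ = 2  ✗
l₃∈[|l₁−l₂|,l₁+l₂]=[1,5], have l₃=3
Σlᵢ = 8 ⇒ even

m_sum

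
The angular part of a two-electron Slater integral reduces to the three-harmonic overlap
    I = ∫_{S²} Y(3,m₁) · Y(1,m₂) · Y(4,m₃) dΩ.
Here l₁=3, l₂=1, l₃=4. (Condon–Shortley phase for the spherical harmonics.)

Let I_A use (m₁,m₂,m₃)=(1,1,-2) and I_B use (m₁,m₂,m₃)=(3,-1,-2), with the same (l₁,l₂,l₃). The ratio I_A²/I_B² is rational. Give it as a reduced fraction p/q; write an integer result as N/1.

Shared (l₁,l₂,l₃)=(3,1,4): N and (l;000)² cancel in I_A²/I_B².
A: Δ = 0!·6!·2!/9! = 1/252; Racah Σ t=0..0: t=0:+1/96 = 1/96; ⇒ 3j(3 1 4; 1 1 -2)² = 5/84, sgn +1
B: Δ = 0!·6!·2!/9! = 1/252; Racah Σ t=0..0: t=0:+1/1440 = 1/1440; ⇒ 3j(3 1 4; 3 -1 -2)² = 1/252, sgn +1
I_A²/I_B² = (5/84)/(1/252) = 15/1

15/1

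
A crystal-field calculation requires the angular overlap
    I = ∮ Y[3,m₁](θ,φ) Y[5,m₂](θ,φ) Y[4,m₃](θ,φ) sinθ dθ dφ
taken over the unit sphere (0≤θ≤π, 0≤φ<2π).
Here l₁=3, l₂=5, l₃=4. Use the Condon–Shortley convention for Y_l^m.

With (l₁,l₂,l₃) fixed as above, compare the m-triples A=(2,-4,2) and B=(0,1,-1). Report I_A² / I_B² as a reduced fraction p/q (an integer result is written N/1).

Same 3,5,4: normalisation and zero-m 3j drop out of the ratio.
A: Δ: 4! 2! 6! / 13! → 1/180180; sum: t=0:+1/2880 t=1:−1/8640 = 1/4320; 3j²(3 5 4; 2 -4 2) = Δ·Π!·Σ² = 8/429  (sign +1)
B: Δ: 4! 2! 6! / 13! → 1/180180; sum: t=1:−1/1440 t=2:+1/192 t=3:−1/432 = 19/8640; 3j²(3 5 4; 0 1 -1) = Δ·Π!·Σ² = 361/30030  (sign -1)
I_A²/I_B² = (8/429)/(361/30030) = 560/361

560/361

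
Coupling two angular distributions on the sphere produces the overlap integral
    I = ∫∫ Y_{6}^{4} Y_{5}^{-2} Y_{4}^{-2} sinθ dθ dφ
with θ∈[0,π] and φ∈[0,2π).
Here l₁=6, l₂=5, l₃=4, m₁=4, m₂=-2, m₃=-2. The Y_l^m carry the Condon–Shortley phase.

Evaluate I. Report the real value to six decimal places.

l₁+l₂+l₃=15 is odd: 3j(l;000)=0 ⇒ I=0

0.000000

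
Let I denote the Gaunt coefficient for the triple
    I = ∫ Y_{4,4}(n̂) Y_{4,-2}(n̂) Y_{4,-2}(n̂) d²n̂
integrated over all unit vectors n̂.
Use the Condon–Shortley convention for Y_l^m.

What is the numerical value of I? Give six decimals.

0.190983

Checks pass: Σm=0; 12 even; l₃=4∈[0,8].
(2·4+1)(2·4+1)(2·4+1) = 729
Δ: 4! 4! 4! / 13! → 1/450450
sum: t=0:+1/13824 t=1:−1/216 t=2:+1/64 t=3:−1/216 t=4:+1/13824 = 5/768
3j²(4 4 4; 0 0 0) = Δ·Π!·Σ² = 18/1001  (sign +1)
sum: t=0:+1/2304 = 1/2304
3j²(4 4 4; 4 -2 -2) = Δ·Π!·Σ² = 5/143  (sign +1)
combine: 4πI² = 729·18/1001·5/143 = 65610/143143
take √, sign +1: I = 0.19098314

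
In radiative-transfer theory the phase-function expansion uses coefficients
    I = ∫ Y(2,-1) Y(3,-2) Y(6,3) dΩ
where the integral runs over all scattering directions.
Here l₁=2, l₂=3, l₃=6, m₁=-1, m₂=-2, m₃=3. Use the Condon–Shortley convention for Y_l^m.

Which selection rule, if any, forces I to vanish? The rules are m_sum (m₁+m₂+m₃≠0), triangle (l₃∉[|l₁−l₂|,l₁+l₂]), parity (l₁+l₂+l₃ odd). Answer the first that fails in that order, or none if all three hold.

triangle

azimuthal sum: -1 − 2 + 3 = 0  ✓
1 ≤ 6 ≤ 5 (triangle on l)  ✗
L = 2 + 3 + 6 = 11 (odd)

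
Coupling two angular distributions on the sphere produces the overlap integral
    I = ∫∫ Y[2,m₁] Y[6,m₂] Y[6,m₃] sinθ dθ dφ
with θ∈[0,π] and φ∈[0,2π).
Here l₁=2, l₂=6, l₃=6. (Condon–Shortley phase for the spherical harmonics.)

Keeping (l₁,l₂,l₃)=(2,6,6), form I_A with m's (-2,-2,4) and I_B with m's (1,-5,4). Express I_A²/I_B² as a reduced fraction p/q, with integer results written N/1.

Shared (l₁,l₂,l₃)=(2,6,6): N and (l;000)² cancel in I_A²/I_B².
A: Δ = 2!·2!·10!/15! = 1/90090; Racah Σ t=2..2: t=2:+1/322560 = 1/322560; ⇒ 3j(2 6 6; -2 -2 4)² = 18/1001, sgn +1
B: Δ = 2!·2!·10!/15! = 1/90090; Racah Σ t=0..1: t=0:+1/725760 t=1:−1/7257600 = 1/806400; ⇒ 3j(2 6 6; 1 -5 4)² = 27/910, sgn +1
I_A²/I_B² = (18/1001)/(27/910) = 20/33

20/33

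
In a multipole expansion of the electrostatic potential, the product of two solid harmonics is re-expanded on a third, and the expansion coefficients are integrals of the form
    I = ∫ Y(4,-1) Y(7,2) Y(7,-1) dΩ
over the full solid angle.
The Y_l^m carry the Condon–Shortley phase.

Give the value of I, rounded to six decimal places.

m-sum 0 ✓  L=18 even ✓  3≤7≤11 ✓
Π(2lᵢ+1) = 9×15×15 = 2025
triangle coeff Δ(4,7,7) = 1/58198140
Σ_t [0,4]: t=0:+1/17418240 t=1:−1/622080 t=2:+1/230400 t=3:−1/622080 t=4:+1/17418240 = 1/806400
(3j)²=2268/230945 [(4 7 7; 0 0 0)], sign=-1
Σ_t [1,4]: t=1:−1/11612160 t=2:+1/725760 t=3:−1/414720 t=4:+1/2073600 = -37/58060800
(3j)²=4107/646646 [(4 7 7; -1 2 -1)], sign=-1
⇒ 4πI² = 269460270/2133423721
I = (+1)√(269460270/2133423721/(4π)) = 0.10025450

0.100255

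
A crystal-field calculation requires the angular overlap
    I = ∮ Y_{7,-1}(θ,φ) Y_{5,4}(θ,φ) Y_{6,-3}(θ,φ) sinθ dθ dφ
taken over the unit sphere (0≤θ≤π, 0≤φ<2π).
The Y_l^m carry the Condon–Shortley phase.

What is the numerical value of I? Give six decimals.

m-sum 0 ✓  L=18 even ✓  2≤6≤12 ✓
Π(2lᵢ+1) = 15×11×13 = 2145
triangle coeff Δ(7,5,6) = 1/174594420
Σ_t [1,5]: t=1:−1/4147200 t=2:+1/207360 t=3:−1/82944 t=4:+1/207360 t=5:−1/4147200 = -1/345600
(3j)²=420/46189 [(7 5 6; 0 0 0)], sign=-1
Σ_t [5,6]: t=5:−1/2073600 t=6:+1/6220800 = -1/3110400
(3j)²=3136/230945 [(7 5 6; -1 4 -3)], sign=+1
⇒ 4πI² = 3951360/14919047
I = (-1)√(3951360/14919047/(4π)) = -0.14517700

-0.145177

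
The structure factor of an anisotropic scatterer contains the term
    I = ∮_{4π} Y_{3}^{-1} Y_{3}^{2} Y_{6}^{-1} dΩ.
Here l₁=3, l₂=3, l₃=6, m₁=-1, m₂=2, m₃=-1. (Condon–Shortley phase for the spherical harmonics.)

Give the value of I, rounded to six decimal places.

-0.121471

Checks pass: Σm=0; 12 even; l₃=6∈[0,6].
(2·3+1)(2·3+1)(2·6+1) = 637
Δ: 0! 6! 6! / 13! → 1/12012
sum: t=0:+1/1296 = 1/1296
3j²(3 3 6; 0 0 0) = Δ·Π!·Σ² = 100/3003  (sign +1)
sum: t=0:+1/5760 = 1/5760
3j²(3 3 6; -1 2 -1) = Δ·Π!·Σ² = 5/572  (sign -1)
combine: 4πI² = 637·100/3003·5/572 = 875/4719
take √, sign -1: I = -0.12147142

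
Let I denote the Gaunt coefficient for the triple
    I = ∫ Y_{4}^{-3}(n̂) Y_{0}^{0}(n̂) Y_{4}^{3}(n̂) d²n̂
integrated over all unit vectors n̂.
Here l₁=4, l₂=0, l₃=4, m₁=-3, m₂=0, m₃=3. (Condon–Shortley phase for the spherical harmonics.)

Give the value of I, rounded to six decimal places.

Checks pass: Σm=0; 8 even; l₃=4∈[4,4].
(2·4+1)(2·0+1)(2·4+1) = 81
Δ: 0! 8! 0! / 9! → 1/9
sum: t=0:+1/576 = 1/576
3j²(4 0 4; 0 0 0) = Δ·Π!·Σ² = 1/9  (sign +1)
sum: t=0:+1/5040 = 1/5040
3j²(4 0 4; -3 0 3) = Δ·Π!·Σ² = 1/9  (sign -1)
combine: 4πI² = 81·1/9·1/9 = 1/1
take √, sign -1: I = -0.28209479

-0.282095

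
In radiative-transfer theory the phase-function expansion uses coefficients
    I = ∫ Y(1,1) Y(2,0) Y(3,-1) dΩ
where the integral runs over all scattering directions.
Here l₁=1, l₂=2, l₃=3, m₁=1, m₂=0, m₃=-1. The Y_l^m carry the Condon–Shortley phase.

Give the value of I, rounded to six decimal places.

-0.202301

m-sum 0 ✓  L=6 even ✓  1≤3≤3 ✓
Π(2lᵢ+1) = 3×5×7 = 105
triangle coeff Δ(1,2,3) = 1/105
Σ_t [0,0]: t=0:+1/4 = 1/4
(3j)²=3/35 [(1 2 3; 0 0 0)], sign=-1
Σ_t [0,0]: t=0:+1/8 = 1/8
(3j)²=2/35 [(1 2 3; 1 0 -1)], sign=+1
⇒ 4πI² = 18/35
I = (-1)√(18/35/(4π)) = -0.20230066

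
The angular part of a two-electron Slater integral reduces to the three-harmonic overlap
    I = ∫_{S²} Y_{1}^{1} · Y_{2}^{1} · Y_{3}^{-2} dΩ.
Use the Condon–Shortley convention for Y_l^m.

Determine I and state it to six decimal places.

Rules hold: Σm=0, L=6 even, 1≤3≤3.
N = 3·5·7 = 105
Δ = 0!·2!·4!/7! = 1/105
Racah Σ t=0..0: t=0:+1/4 = 1/4
⇒ 3j(1 2 3; 0 0 0)² = 3/35, sgn -1
Racah Σ t=0..0: t=0:+1/12 = 1/12
⇒ 3j(1 2 3; 1 1 -2)² = 2/21, sgn -1
4πI² = N·(3j₀)²·(3jₘ)² = 6/7
I = +1·√(0.857143/4π) = 0.26116903

0.261169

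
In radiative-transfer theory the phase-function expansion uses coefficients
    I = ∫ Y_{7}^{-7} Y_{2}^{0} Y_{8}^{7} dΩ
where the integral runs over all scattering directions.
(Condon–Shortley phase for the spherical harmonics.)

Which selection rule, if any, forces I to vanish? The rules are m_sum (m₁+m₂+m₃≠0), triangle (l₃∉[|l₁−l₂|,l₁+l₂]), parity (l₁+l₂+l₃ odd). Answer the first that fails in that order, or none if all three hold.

parity

azimuthal sum: -7 + 0 + 7 = 0  ✓
5 ≤ 8 ≤ 9 (triangle on l)  ✓
L = 7 + 2 + 8 = 17 (odd)  ✗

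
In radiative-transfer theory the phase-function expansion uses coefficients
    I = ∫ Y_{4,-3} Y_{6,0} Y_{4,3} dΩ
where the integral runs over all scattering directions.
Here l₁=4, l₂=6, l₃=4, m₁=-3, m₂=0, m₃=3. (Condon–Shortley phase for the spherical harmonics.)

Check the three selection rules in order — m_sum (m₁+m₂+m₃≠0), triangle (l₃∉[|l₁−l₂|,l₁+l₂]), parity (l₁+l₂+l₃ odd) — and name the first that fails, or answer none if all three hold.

none

Σmᵢ = 0  ✓
l₃∈[|l₁−l₂|,l₁+l₂]=[2,10], have l₃=4  ✓
Σlᵢ = 14 ⇒ even  ✓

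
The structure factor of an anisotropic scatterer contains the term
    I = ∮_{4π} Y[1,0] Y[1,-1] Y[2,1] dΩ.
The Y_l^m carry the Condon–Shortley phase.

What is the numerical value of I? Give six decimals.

Rules hold: Σm=0, L=4 even, 0≤2≤2.
N = 3·3·5 = 45
Δ = 0!·2!·2!/5! = 1/30
Racah Σ t=0..0: t=0:+1/1 = 1/1
⇒ 3j(1 1 2; 0 0 0)² = 2/15, sgn +1
Racah Σ t=0..0: t=0:+1/2 = 1/2
⇒ 3j(1 1 2; 0 -1 1)² = 1/10, sgn -1
4πI² = N·(3j₀)²·(3jₘ)² = 3/5
I = -1·√(0.6/4π) = -0.21850969

-0.218510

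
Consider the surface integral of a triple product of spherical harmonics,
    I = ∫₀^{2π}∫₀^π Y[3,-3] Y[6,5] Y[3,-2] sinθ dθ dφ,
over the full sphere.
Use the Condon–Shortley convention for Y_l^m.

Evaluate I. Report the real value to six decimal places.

-0.254801

m-sum 0 ✓  L=12 even ✓  3≤3≤9 ✓
Π(2lᵢ+1) = 7×13×7 = 637
triangle coeff Δ(3,6,3) = 1/12012
Σ_t [3,3]: t=3:−1/1296 = -1/1296
(3j)²=100/3003 [(3 6 3; 0 0 0)], sign=+1
Σ_t [6,6]: t=6:+1/86400 = 1/86400
(3j)²=1/26 [(3 6 3; -3 5 -2)], sign=-1
⇒ 4πI² = 350/429
I = (-1)√(350/429/(4π)) = -0.25480060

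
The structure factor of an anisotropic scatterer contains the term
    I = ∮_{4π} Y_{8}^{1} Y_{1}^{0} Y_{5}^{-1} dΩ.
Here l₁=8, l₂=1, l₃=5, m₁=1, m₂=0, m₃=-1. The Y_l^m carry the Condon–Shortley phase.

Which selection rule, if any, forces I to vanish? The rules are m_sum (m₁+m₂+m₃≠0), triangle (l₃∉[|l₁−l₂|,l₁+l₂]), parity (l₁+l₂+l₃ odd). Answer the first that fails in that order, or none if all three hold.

triangle

m₁+m₂+m₃ = 1 + 0 − 1 = 0  ✓
triangle: |8−1|=7 ≤ l₃=5 ≤ 8+1=9  ✗
parity: l₁+l₂+l₃ = 14 is even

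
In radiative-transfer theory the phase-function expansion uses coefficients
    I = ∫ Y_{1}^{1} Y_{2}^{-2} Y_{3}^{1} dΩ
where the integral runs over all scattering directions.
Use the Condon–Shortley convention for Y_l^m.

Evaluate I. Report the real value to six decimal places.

Checks pass: Σm=0; 6 even; l₃=3∈[1,3].
(2·1+1)(2·2+1)(2·3+1) = 105
Δ: 0! 2! 4! / 7! → 1/105
sum: t=0:+1/4 = 1/4
3j²(1 2 3; 0 0 0) = Δ·Π!·Σ² = 3/35  (sign -1)
sum: t=0:+1/48 = 1/48
3j²(1 2 3; 1 -2 1) = Δ·Π!·Σ² = 1/105  (sign +1)
combine: 4πI² = 105·3/35·1/105 = 3/35
take √, sign -1: I = -0.08258890

-0.082589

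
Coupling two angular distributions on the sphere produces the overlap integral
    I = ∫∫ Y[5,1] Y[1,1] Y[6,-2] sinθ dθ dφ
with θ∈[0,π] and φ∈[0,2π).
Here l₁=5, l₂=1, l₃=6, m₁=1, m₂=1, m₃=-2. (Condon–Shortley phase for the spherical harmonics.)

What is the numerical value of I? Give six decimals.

Checks pass: Σm=0; 12 even; l₃=6∈[4,6].
(2·5+1)(2·1+1)(2·6+1) = 429
Δ: 0! 10! 2! / 13! → 1/858
sum: t=0:+1/14400 = 1/14400
3j²(5 1 6; 0 0 0) = Δ·Π!·Σ² = 6/143  (sign +1)
sum: t=0:+1/34560 = 1/34560
3j²(5 1 6; 1 1 -2) = Δ·Π!·Σ² = 14/429  (sign +1)
combine: 4πI² = 429·6/143·14/429 = 84/143
take √, sign +1: I = 0.21620548

0.216205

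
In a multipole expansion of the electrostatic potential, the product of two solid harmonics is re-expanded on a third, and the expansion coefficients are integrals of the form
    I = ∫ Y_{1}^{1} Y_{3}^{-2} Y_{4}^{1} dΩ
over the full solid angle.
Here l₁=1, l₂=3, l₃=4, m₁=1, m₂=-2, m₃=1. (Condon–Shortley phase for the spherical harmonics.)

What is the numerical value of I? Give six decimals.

-0.106622

Rules hold: Σm=0, L=8 even, 2≤4≤4.
N = 3·7·9 = 189
Δ = 0!·2!·6!/9! = 1/252
Racah Σ t=0..0: t=0:+1/36 = 1/36
⇒ 3j(1 3 4; 0 0 0)² = 4/63, sgn +1
Racah Σ t=0..0: t=0:+1/240 = 1/240
⇒ 3j(1 3 4; 1 -2 1)² = 1/84, sgn -1
4πI² = N·(3j₀)²·(3jₘ)² = 1/7
I = -1·√(0.142857/4π) = -0.10662181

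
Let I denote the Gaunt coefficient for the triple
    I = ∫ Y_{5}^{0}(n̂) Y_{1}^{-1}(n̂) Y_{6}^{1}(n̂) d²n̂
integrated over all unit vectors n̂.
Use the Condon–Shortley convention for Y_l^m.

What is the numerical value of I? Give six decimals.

Rules hold: Σm=0, L=12 even, 4≤6≤6.
N = 11·3·13 = 429
Δ = 0!·10!·2!/13! = 1/858
Racah Σ t=0..0: t=0:+1/14400 = 1/14400
⇒ 3j(5 1 6; 0 0 0)² = 6/143, sgn +1
Racah Σ t=0..0: t=0:+1/28800 = 1/28800
⇒ 3j(5 1 6; 0 -1 1)² = 7/286, sgn -1
4πI² = N·(3j₀)²·(3jₘ)² = 63/143
I = -1·√(0.440559/4π) = -0.18723944

-0.187239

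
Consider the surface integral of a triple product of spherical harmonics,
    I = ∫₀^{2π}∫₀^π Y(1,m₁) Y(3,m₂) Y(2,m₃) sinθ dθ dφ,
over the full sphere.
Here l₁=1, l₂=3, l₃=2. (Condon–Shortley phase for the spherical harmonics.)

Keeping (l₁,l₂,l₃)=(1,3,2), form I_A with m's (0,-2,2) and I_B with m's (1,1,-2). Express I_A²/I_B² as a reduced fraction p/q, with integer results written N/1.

l's match ⇒ only the (l;m) 3-j factors differ between A and B.
A: triangle coeff Δ(1,3,2) = 1/105; Σ_t [1,1]: t=1:−1/24 = -1/24; (3j)²=1/21 [(1 3 2; 0 -2 2)], sign=-1
B: triangle coeff Δ(1,3,2) = 1/105; Σ_t [0,0]: t=0:+1/48 = 1/48; (3j)²=1/105 [(1 3 2; 1 1 -2)], sign=+1
I_A²/I_B² = (1/21)/(1/105) = 5/1

5/1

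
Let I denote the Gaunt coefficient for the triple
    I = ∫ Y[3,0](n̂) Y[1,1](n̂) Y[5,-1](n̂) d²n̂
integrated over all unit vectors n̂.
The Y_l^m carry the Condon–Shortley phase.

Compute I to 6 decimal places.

triangle: need 2≤l₃≤4, have 5; I=0

0.000000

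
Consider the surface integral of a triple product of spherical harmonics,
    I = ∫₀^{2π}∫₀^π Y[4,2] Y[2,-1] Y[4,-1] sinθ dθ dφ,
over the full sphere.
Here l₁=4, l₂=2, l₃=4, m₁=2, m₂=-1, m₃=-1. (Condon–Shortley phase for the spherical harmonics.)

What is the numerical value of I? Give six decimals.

Rules hold: Σm=0, L=10 even, 2≤4≤6.
N = 9·5·9 = 405
Δ = 2!·6!·2!/11! = 1/13860
Racah Σ t=0..2: t=0:+1/192 t=1:−1/36 t=2:+1/192 = -5/288
⇒ 3j(4 2 4; 0 0 0)² = 20/693, sgn -1
Racah Σ t=0..1: t=0:+1/96 t=1:−1/240 = 1/160
⇒ 3j(4 2 4; 2 -1 -1)² = 27/1540, sgn -1
4πI² = N·(3j₀)²·(3jₘ)² = 1215/5929
I = +1·√(0.204925/4π) = 0.12770047

0.127700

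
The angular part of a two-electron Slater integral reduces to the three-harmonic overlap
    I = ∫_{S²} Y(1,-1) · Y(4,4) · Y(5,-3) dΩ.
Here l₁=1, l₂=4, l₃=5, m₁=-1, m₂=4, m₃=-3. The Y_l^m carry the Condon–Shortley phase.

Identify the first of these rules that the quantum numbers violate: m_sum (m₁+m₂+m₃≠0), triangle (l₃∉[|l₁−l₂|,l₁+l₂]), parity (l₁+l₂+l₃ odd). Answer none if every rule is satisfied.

none

m₁+m₂+m₃ = -1 + 4 − 3 = 0  ✓
triangle: |1−4|=3 ≤ l₃=5 ≤ 1+4=5  ✓
parity: l₁+l₂+l₃ = 10 is even  ✓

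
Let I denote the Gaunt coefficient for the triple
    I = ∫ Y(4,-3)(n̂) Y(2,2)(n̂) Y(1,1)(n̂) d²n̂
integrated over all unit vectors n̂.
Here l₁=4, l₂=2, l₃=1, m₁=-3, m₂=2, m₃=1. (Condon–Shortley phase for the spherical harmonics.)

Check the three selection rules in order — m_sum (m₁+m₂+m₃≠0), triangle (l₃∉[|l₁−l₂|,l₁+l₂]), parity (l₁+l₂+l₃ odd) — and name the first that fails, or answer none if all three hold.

azimuthal sum: -3 + 2 + 1 = 0  ✓
2 ≤ 1 ≤ 6 (triangle on l)  ✗
L = 4 + 2 + 1 = 7 (odd)

triangle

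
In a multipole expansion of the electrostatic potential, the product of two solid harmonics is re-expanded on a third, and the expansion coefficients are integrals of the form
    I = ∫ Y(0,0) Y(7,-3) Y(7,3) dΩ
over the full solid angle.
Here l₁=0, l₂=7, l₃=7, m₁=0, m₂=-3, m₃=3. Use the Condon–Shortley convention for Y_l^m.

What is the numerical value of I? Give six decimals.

-0.282095

Rules hold: Σm=0, L=14 even, 7≤7≤7.
N = 1·15·15 = 225
Δ = 0!·0!·14!/15! = 1/15
Racah Σ t=0..0: t=0:+1/25401600 = 1/25401600
⇒ 3j(0 7 7; 0 0 0)² = 1/15, sgn -1
Racah Σ t=0..0: t=0:+1/87091200 = 1/87091200
⇒ 3j(0 7 7; 0 -3 3)² = 1/15, sgn +1
4πI² = N·(3j₀)²·(3jₘ)² = 1/1
I = -1·√(1/4π) = -0.28209479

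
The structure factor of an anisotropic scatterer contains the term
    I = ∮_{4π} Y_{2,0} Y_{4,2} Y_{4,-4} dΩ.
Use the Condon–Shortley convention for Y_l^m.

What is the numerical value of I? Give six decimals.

0.000000

m-sum = 0 + 2 − 4 = -2 ≠ 0 ⇒ I = 0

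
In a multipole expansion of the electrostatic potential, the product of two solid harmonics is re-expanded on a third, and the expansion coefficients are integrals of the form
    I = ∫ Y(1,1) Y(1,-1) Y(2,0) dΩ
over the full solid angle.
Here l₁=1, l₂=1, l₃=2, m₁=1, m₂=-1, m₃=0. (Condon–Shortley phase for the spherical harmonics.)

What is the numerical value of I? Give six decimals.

Rules hold: Σm=0, L=4 even, 0≤2≤2.
N = 3·3·5 = 45
Δ = 0!·2!·2!/5! = 1/30
Racah Σ t=0..0: t=0:+1/1 = 1/1
⇒ 3j(1 1 2; 0 0 0)² = 2/15, sgn +1
Racah Σ t=0..0: t=0:+1/4 = 1/4
⇒ 3j(1 1 2; 1 -1 0)² = 1/30, sgn +1
4πI² = N·(3j₀)²·(3jₘ)² = 1/5
I = +1·√(0.2/4π) = 0.12615663

0.126157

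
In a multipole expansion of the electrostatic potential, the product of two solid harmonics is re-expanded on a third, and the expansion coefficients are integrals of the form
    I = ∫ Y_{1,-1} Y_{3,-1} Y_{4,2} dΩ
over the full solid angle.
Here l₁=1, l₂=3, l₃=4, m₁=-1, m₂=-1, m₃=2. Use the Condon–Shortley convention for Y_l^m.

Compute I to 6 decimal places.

0.238414

Rules hold: Σm=0, L=8 even, 2≤4≤4.
N = 3·7·9 = 189
Δ = 0!·2!·6!/9! = 1/252
Racah Σ t=0..0: t=0:+1/36 = 1/36
⇒ 3j(1 3 4; 0 0 0)² = 4/63, sgn +1
Racah Σ t=0..0: t=0:+1/96 = 1/96
⇒ 3j(1 3 4; -1 -1 2)² = 5/84, sgn +1
4πI² = N·(3j₀)²·(3jₘ)² = 5/7
I = +1·√(0.714286/4π) = 0.23841361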